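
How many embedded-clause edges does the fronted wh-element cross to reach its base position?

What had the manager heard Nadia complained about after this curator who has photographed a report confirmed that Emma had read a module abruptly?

"what" is extracted from the PP object of "complained".
Boundaries crossed, outermost first: [Ø] — 1 in total.

1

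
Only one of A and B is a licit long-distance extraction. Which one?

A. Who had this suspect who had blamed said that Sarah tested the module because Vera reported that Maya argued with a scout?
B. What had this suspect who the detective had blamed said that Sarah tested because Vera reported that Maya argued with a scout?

B

In A, the wh-phrase is extracted from inside a complex-NP island (relative clause) (introduced by "who"), which blocks movement.
In B, the extraction path crosses only that-complement boundaries, which are transparent.
So B is grammatical.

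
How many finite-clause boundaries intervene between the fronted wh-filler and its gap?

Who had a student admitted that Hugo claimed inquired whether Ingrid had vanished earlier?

"who" is extracted from the subject of "inquired".
Boundaries crossed, outermost first: [that], [Ø] — 2 in total.

2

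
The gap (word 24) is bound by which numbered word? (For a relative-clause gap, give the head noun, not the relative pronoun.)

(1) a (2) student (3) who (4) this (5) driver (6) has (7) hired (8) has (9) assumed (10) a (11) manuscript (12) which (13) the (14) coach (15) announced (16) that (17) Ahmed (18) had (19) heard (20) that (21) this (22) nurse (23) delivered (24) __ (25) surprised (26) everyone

The gap at 24 is the object of "delivered", inside a relative clause.
The relative pronoun is "which" (word 12); it is bound by the head noun immediately before it.
Its filler is the head noun "manuscript", at word 11.

11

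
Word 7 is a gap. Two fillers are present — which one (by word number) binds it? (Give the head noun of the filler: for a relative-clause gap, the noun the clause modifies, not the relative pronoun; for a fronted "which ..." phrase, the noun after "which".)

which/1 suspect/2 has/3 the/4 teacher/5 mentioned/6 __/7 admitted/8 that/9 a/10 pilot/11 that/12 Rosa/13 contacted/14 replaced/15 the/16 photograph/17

2

The marked gap is the subject of "admitted".
Its filler is the fronted wh-phrase "which suspect", at word 2.
(The other dependency links word 11 to a gap after word 14.)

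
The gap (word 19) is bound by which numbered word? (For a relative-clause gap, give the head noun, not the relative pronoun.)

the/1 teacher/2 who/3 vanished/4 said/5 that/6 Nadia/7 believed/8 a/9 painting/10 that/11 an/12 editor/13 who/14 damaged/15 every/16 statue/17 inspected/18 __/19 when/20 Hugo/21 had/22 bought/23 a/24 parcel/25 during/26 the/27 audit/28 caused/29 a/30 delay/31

10

The gap at 19 is the object of "inspected", inside a relative clause.
The relative pronoun is "that" (word 11); it is bound by the head noun immediately before it.
Its filler is the head noun "painting", at word 10.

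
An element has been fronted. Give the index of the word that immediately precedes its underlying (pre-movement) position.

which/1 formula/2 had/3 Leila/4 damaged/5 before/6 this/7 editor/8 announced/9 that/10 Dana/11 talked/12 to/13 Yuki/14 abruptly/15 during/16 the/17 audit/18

5

The displaced element is "which formula" (word 2).
It functions as the direct object of "damaged", so the gap sits immediately after word 5 ("damaged").
Base order: Leila had damaged which formula before this editor announced that Dana talked to Yuki abruptly during the audit.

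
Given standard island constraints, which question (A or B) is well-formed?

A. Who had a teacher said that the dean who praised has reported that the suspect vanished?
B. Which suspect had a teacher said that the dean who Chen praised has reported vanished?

B

In A, the wh-phrase is extracted from inside a complex-NP island (relative clause) (introduced by "who"), which blocks movement.
In B, the extraction path crosses only that-complement boundaries, which are transparent.
So B is grammatical.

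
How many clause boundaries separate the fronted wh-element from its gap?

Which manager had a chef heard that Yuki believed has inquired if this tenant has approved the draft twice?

"which manager" is extracted from the subject of "inquired".
Boundaries crossed, outermost first: [that], [Ø] — 2 in total.

2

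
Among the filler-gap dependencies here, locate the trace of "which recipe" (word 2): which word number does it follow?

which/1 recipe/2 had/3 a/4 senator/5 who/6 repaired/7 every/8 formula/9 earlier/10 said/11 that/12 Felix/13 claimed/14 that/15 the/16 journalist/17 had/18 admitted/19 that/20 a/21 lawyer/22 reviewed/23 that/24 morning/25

The displaced element is "which recipe" (word 2).
It is linked across 3 clause boundaries (that → that → that).
It functions as the direct object of "reviewed", so the gap sits immediately after word 23 ("reviewed").
Base order: A senator who repaired every formula earlier had said that Felix claimed that the journalist had admitted that a lawyer reviewed which recipe that morning.

23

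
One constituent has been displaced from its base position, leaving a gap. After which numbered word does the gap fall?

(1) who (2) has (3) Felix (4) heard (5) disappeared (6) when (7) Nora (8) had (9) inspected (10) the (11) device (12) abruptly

The displaced element is "who" (word 1).
It is linked across 1 clause boundary (Ø).
It functions as the subject of "disappeared", so the gap sits immediately after word 4 ("heard").
Base order: Felix has heard who disappeared when Nora had inspected the device abruptly.

4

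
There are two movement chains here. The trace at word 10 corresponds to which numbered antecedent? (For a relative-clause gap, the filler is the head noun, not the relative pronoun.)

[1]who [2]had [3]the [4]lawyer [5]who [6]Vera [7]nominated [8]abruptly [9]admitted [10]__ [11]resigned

The marked gap is the subject of "resigned".
Its filler is the fronted wh-phrase "who", at word 1.
(The other dependency links word 4 to a gap after word 7.)

1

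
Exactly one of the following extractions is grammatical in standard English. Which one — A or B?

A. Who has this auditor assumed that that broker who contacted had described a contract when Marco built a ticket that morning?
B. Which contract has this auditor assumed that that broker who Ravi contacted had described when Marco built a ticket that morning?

In A, the wh-phrase is extracted from inside a complex-NP island (relative clause) (introduced by "who"), which blocks movement.
In B, the extraction path crosses only that-complement boundaries, which are transparent.
So B is grammatical.

B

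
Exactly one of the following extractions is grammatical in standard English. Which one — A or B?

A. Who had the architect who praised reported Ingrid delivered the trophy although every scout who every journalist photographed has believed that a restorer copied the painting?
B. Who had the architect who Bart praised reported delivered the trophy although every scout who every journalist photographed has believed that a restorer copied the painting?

In A, the wh-phrase is extracted from inside a complex-NP island (relative clause) (introduced by "who"), which blocks movement.
In B, the extraction path crosses only that-complement boundaries, which are transparent.
So B is grammatical.

B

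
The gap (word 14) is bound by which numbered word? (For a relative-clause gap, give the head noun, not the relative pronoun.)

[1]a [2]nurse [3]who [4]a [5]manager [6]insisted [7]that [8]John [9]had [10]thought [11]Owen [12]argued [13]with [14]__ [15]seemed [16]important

The gap at 14 is the prepositional object of "argued", inside a relative clause.
The relative pronoun is "who" (word 3); it is bound by the head noun immediately before it.
Its filler is the head noun "nurse", at word 2.

2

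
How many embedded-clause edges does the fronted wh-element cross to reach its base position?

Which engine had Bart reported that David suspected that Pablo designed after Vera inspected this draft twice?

2

"which engine" is extracted from the object of "designed".
Boundaries crossed, outermost first: [that], [that] — 2 in total.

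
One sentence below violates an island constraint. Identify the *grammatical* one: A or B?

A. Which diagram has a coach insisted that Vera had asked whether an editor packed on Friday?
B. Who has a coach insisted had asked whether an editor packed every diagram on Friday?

B

In A, the wh-phrase is extracted from inside a wh-island (introduced by "whether"), which blocks movement.
In B, the extraction path crosses only that-complement boundaries, which are transparent.
So B is grammatical.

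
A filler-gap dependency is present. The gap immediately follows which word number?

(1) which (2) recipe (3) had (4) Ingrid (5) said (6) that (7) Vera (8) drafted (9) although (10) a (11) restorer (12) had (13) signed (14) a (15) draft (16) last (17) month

The displaced element is "which recipe" (word 2).
It is linked across 1 clause boundary (that).
It functions as the direct object of "drafted", so the gap sits immediately after word 8 ("drafted").
Base order: Ingrid had said that Vera drafted which recipe although a restorer had signed a draft last month.

8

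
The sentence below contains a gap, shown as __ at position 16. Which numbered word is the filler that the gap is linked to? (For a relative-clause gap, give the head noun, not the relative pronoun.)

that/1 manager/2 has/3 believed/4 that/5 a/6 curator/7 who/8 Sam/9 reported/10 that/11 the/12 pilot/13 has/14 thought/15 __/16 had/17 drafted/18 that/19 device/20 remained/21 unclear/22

The gap at 16 is the subject of "drafted", inside a relative clause.
The relative pronoun is "who" (word 8); it is bound by the head noun immediately before it.
Its filler is the head noun "curator", at word 7.

7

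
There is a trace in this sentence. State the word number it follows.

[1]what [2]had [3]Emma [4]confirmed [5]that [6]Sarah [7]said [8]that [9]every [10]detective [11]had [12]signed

12

The displaced element is "what" (word 1).
It is linked across 2 clause boundaries (that → that).
It functions as the direct object of "signed", so the gap sits immediately after word 12 ("signed").
Base order: Emma had confirmed that Sarah said that every detective had signed what.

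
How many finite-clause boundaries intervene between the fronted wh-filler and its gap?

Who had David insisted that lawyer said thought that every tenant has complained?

2

"who" is extracted from the subject of "thought".
Boundaries crossed, outermost first: [Ø], [Ø] — 2 in total.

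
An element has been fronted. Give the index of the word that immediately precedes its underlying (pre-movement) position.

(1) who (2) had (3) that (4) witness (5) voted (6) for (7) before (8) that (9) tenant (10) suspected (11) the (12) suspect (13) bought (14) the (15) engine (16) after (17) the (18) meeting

The displaced element is "who" (word 1).
It functions as the object of the preposition "for" of "voted", so the gap sits immediately after word 6 ("for").
Base order: That witness had voted for who before that tenant suspected the suspect bought the engine after the meeting.

6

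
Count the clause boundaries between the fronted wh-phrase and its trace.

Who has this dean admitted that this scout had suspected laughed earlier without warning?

2

"who" is extracted from the subject of "laughed".
Boundaries crossed, outermost first: [that], [Ø] — 2 in total.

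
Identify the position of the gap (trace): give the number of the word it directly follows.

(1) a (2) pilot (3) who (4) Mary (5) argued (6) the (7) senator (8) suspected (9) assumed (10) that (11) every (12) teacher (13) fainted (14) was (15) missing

The displaced element is "a pilot" (word 2).
It is linked across 2 clause boundaries (Ø → Ø).
It functions as the subject of "assumed", so the gap sits immediately after word 8 ("suspected").
Base order: Mary argued the senator suspected a pilot assumed that every teacher fainted.

8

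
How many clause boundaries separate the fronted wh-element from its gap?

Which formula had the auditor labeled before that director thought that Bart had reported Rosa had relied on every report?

0

"which formula" originates inside the matrix clause — no clause boundary is crossed.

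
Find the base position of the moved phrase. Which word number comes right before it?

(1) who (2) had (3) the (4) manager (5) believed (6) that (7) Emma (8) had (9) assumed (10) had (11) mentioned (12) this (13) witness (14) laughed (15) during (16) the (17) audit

9

The displaced element is "who" (word 1).
It is linked across 2 clause boundaries (that → Ø).
It functions as the subject of "mentioned", so the gap sits immediately after word 9 ("assumed").
Base order: The manager had believed that Emma had assumed who had mentioned this witness laughed during the audit.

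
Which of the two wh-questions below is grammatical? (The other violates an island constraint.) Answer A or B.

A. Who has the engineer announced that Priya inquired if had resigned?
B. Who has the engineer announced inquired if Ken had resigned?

B

In A, the wh-phrase is extracted from inside a wh-island (introduced by "if"), which blocks movement.
In B, the extraction path crosses only that-complement boundaries, which are transparent.
So B is grammatical.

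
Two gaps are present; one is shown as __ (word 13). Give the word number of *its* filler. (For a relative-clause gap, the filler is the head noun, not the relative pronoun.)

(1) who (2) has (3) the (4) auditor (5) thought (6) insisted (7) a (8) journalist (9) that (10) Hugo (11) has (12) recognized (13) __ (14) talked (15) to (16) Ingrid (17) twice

The marked gap is inside the relative clause, the direct object of "recognized".
Its filler is the head noun "journalist" (via "that"), at word 8.
(The other dependency links word 1 to a gap after word 5.)

8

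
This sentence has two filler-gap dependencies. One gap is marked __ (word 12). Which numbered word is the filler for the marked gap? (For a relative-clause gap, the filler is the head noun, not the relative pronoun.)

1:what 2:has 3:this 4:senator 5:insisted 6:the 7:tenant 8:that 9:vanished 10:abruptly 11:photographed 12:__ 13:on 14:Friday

1

The marked gap is the direct object of "photographed".
Its filler is the fronted wh-phrase "what", at word 1.
(The other dependency links word 7 to a gap after word 8.)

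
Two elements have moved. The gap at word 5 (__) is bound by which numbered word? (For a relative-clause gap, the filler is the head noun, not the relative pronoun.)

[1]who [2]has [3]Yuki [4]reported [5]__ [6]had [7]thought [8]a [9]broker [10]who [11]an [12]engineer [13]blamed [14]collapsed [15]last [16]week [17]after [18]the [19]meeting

1

The marked gap is the subject of "thought".
Its filler is the fronted wh-phrase "who", at word 1.
(The other dependency links word 9 to a gap after word 13.)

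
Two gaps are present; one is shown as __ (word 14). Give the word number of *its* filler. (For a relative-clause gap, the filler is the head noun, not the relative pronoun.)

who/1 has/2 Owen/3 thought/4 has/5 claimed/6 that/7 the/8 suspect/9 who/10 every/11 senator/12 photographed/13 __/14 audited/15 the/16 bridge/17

9

The marked gap is inside the relative clause, the direct object of "photographed".
Its filler is the head noun "suspect" (via "who"), at word 9.
(The other dependency links word 1 to a gap after word 4.)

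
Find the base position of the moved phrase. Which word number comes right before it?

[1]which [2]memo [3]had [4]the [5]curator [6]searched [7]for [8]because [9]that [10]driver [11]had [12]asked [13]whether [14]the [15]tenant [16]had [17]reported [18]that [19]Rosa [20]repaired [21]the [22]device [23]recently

7

The displaced element is "which memo" (word 2).
It functions as the object of the preposition "for" of "searched", so the gap sits immediately after word 7 ("for").
Base order: The curator had searched for which memo because that driver had asked whether the tenant had reported that Rosa repaired the device recently.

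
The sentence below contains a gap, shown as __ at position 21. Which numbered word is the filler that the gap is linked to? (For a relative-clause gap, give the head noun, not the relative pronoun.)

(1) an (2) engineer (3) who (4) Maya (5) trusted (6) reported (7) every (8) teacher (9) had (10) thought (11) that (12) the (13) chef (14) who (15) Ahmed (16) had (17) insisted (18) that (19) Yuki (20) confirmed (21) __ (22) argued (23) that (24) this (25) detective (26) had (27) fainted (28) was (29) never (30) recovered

The gap at 21 is the subject of "argued", inside a relative clause.
The relative pronoun is "who" (word 14); it is bound by the head noun immediately before it.
Its filler is the head noun "chef", at word 13.

13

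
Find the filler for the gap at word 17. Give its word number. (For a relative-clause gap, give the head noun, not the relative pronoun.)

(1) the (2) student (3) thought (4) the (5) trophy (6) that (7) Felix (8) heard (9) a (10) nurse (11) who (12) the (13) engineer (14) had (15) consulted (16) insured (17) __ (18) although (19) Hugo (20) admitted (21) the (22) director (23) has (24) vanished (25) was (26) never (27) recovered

The gap at 17 is the object of "insured", inside a relative clause.
The relative pronoun is "that" (word 6); it is bound by the head noun immediately before it.
Its filler is the head noun "trophy", at word 5.

5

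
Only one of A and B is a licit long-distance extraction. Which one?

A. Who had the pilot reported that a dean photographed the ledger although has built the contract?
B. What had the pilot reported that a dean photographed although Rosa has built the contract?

B

In A, the wh-phrase is extracted from inside an adjunct island (introduced by "although"), which blocks movement.
In B, the extraction path crosses only that-complement boundaries, which are transparent.
So B is grammatical.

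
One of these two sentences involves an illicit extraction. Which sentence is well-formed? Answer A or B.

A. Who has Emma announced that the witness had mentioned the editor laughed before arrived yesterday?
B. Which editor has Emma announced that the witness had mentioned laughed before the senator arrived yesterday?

B

In A, the wh-phrase is extracted from inside an adjunct island (introduced by "before"), which blocks movement.
In B, the extraction path crosses only that-complement boundaries, which are transparent.
So B is grammatical.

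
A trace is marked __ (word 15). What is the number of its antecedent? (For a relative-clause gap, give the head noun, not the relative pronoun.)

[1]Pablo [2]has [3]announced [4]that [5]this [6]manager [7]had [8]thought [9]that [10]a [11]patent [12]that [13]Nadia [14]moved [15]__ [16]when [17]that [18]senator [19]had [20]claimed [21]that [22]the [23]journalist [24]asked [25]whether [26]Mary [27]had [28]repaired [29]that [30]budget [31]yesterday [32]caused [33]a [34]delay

The gap at 15 is the object of "moved", inside a relative clause.
The relative pronoun is "that" (word 12); it is bound by the head noun immediately before it.
Its filler is the head noun "patent", at word 11.

11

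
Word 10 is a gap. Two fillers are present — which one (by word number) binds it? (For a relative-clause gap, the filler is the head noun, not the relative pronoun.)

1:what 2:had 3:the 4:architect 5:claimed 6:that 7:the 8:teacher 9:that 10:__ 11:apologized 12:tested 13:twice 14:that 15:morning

8

The marked gap is inside the relative clause, the subject of "apologized".
Its filler is the head noun "teacher" (via "that"), at word 8.
(The other dependency links word 1 to a gap after word 12.)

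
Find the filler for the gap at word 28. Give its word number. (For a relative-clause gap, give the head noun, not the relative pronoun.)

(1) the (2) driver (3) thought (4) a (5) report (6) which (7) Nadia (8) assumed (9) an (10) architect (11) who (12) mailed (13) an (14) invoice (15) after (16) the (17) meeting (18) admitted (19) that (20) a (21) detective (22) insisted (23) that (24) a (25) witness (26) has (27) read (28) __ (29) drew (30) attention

5

The gap at 28 is the object of "read", inside a relative clause.
The relative pronoun is "which" (word 6); it is bound by the head noun immediately before it.
Its filler is the head noun "report", at word 5.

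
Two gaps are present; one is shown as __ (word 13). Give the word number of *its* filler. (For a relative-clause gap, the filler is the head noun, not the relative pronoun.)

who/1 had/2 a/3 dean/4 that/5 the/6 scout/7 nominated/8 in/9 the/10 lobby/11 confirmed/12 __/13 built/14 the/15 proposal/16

The marked gap is the subject of "built".
Its filler is the fronted wh-phrase "who", at word 1.
(The other dependency links word 4 to a gap after word 8.)

1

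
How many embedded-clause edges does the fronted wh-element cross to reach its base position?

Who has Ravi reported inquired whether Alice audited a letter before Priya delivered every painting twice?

1

"who" is extracted from the subject of "inquired".
Boundaries crossed, outermost first: [Ø] — 1 in total.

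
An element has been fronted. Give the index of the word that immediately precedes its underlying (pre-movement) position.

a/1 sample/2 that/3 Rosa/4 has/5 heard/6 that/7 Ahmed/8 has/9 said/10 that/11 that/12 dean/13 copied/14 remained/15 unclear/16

14

The displaced element is "a sample" (word 2).
It is linked across 2 clause boundaries (that → that).
It functions as the direct object of "copied", so the gap sits immediately after word 14 ("copied").
Base order: Rosa has heard that Ahmed has said that that dean copied a sample.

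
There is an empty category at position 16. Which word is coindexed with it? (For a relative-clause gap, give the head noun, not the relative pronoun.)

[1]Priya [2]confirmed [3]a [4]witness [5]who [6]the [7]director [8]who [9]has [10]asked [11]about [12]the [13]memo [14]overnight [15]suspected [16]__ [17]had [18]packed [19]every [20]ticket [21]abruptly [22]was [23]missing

4

The gap at 16 is the subject of "packed", inside a relative clause.
The relative pronoun is "who" (word 5); it is bound by the head noun immediately before it.
Its filler is the head noun "witness", at word 4.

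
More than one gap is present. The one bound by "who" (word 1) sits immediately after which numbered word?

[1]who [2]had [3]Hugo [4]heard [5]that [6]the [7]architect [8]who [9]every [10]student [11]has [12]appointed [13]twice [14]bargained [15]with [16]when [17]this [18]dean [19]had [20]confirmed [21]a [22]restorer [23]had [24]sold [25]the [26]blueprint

15

The displaced element is "who" (word 1).
It is linked across 1 clause boundary (that).
It functions as the object of the preposition "with" of "bargained", so the gap sits immediately after word 15 ("with").
Base order: Hugo had heard that the architect who every student has appointed twice bargained with who when this dean had confirmed a restorer had sold the blueprint.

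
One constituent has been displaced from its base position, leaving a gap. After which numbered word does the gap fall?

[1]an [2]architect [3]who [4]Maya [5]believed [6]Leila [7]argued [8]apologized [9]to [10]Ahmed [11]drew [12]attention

7

The displaced element is "an architect" (word 2).
It is linked across 2 clause boundaries (Ø → Ø).
It functions as the subject of "apologized", so the gap sits immediately after word 7 ("argued").
Base order: Maya believed Leila argued an architect apologized to Ahmed.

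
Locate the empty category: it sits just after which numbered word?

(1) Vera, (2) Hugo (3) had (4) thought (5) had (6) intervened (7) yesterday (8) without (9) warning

The displaced element is "Vera" (word 1).
It is linked across 1 clause boundary (Ø).
It functions as the subject of "intervened", so the gap sits immediately after word 4 ("thought").
Base order: Hugo had thought that Vera had intervened yesterday without warning.

4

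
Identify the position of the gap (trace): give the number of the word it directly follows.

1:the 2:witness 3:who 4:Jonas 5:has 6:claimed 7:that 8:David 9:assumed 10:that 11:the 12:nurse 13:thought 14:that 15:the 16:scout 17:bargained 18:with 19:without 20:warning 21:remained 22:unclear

The displaced element is "the witness" (word 2).
It is linked across 3 clause boundaries (that → that → that).
It functions as the object of the preposition "with" of "bargained", so the gap sits immediately after word 18 ("with").
Base order: Jonas has claimed that David assumed that the nurse thought that the scout bargained with the witness without warning.

18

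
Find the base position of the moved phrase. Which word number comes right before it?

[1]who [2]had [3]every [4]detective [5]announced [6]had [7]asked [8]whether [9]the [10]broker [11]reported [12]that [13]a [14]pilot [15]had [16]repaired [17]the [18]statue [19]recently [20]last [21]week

The displaced element is "who" (word 1).
It is linked across 1 clause boundary (Ø).
It functions as the subject of "asked", so the gap sits immediately after word 5 ("announced").
Base order: Every detective had announced that who had asked whether the broker reported that a pilot had repaired the statue recently last week.

5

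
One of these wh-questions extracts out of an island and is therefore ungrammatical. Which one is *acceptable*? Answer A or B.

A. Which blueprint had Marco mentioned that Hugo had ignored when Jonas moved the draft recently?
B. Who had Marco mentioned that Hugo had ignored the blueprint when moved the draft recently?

In B, the wh-phrase is extracted from inside an adjunct island (introduced by "when"), which blocks movement.
In A, the extraction path crosses only that-complement boundaries, which are transparent.
So A is grammatical.

A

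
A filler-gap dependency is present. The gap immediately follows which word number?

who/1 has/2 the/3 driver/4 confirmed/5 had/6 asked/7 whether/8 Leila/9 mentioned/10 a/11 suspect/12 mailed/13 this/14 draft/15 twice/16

5

The displaced element is "who" (word 1).
It is linked across 1 clause boundary (Ø).
It functions as the subject of "asked", so the gap sits immediately after word 5 ("confirmed").
Base order: The driver has confirmed that who had asked whether Leila mentioned a suspect mailed this draft twice.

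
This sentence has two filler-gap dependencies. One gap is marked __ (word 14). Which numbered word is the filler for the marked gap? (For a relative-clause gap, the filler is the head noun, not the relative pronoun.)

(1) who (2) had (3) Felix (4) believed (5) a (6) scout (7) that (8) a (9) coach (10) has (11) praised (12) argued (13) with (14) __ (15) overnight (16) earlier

1

The marked gap is the object of the preposition "with" of "argued".
Its filler is the fronted wh-phrase "who", at word 1.
(The other dependency links word 6 to a gap after word 11.)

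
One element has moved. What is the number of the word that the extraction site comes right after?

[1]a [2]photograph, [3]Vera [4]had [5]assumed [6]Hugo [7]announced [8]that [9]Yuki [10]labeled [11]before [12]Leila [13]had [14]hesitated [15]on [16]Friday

The displaced element is "a photograph" (word 2).
It is linked across 2 clause boundaries (Ø → that).
It functions as the direct object of "labeled", so the gap sits immediately after word 10 ("labeled").
Base order: Vera had assumed Hugo announced that Yuki labeled a photograph before Leila had hesitated on Friday.

10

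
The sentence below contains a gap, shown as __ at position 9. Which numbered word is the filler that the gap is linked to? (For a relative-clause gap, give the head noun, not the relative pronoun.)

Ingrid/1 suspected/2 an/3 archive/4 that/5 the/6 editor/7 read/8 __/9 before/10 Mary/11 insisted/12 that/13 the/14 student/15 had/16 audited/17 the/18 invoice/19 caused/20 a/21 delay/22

4

The gap at 9 is the object of "read", inside a relative clause.
The relative pronoun is "that" (word 5); it is bound by the head noun immediately before it.
Its filler is the head noun "archive", at word 4.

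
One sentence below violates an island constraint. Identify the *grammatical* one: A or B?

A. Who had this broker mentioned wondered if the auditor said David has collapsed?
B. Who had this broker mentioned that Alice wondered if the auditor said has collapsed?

In B, the wh-phrase is extracted from inside a wh-island (introduced by "if"), which blocks movement.
In A, the extraction path crosses only that-complement boundaries, which are transparent.
So A is grammatical.

A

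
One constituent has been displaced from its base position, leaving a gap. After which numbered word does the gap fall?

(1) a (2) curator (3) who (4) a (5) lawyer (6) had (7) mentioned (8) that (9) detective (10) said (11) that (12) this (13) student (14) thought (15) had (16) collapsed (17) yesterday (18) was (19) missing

14

The displaced element is "a curator" (word 2).
It is linked across 3 clause boundaries (Ø → that → Ø).
It functions as the subject of "collapsed", so the gap sits immediately after word 14 ("thought").
Base order: A lawyer had mentioned that detective said that this student thought that a curator had collapsed yesterday.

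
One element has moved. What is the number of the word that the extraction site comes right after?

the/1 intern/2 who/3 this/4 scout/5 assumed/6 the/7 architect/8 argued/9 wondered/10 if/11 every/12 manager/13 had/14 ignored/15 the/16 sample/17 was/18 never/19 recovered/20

The displaced element is "the intern" (word 2).
It is linked across 2 clause boundaries (Ø → Ø).
It functions as the subject of "wondered", so the gap sits immediately after word 9 ("argued").
Base order: This scout assumed the architect argued that the intern wondered if every manager had ignored the sample.

9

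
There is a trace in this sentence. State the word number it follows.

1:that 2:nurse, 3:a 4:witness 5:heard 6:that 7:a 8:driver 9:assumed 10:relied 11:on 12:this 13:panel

9

The displaced element is "that nurse" (word 2).
It is linked across 2 clause boundaries (that → Ø).
It functions as the subject of "relied", so the gap sits immediately after word 9 ("assumed").
Base order: A witness heard that a driver assumed that that nurse relied on this panel.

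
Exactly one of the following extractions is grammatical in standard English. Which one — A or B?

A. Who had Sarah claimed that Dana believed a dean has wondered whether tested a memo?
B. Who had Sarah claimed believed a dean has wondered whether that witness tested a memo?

B

In A, the wh-phrase is extracted from inside a wh-island (introduced by "whether"), which blocks movement.
In B, the extraction path crosses only that-complement boundaries, which are transparent.
So B is grammatical.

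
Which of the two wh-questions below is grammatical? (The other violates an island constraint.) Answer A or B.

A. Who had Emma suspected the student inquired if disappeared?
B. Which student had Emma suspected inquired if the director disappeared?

In A, the wh-phrase is extracted from inside a wh-island (introduced by "if"), which blocks movement.
In B, the extraction path crosses only that-complement boundaries, which are transparent.
So B is grammatical.

B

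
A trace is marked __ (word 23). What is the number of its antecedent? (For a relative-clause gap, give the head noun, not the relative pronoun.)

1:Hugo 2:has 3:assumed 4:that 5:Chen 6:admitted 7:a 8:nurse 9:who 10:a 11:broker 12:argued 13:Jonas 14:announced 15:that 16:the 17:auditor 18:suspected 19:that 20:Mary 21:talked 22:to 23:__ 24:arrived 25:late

The gap at 23 is the prepositional object of "talked", inside a relative clause.
The relative pronoun is "who" (word 9); it is bound by the head noun immediately before it.
Its filler is the head noun "nurse", at word 8.

8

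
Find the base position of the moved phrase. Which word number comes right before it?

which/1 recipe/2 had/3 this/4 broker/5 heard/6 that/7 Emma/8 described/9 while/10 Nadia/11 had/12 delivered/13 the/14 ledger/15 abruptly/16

The displaced element is "which recipe" (word 2).
It is linked across 1 clause boundary (that).
It functions as the direct object of "described", so the gap sits immediately after word 9 ("described").
Base order: This broker had heard that Emma described which recipe while Nadia had delivered the ledger abruptly.

9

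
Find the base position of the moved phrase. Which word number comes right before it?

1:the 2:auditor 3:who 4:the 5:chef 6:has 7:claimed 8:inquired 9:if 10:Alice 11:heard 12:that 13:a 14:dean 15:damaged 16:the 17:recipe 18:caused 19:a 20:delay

7

The displaced element is "the auditor" (word 2).
It is linked across 1 clause boundary (Ø).
It functions as the subject of "inquired", so the gap sits immediately after word 7 ("claimed").
Base order: The chef has claimed that the auditor inquired if Alice heard that a dean damaged the recipe.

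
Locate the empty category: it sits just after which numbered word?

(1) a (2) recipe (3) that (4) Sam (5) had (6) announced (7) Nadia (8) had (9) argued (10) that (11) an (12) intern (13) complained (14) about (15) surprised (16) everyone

14

The displaced element is "a recipe" (word 2).
It is linked across 2 clause boundaries (Ø → that).
It functions as the object of the preposition "about" of "complained", so the gap sits immediately after word 14 ("about").
Base order: Sam had announced Nadia had argued that an intern complained about a recipe.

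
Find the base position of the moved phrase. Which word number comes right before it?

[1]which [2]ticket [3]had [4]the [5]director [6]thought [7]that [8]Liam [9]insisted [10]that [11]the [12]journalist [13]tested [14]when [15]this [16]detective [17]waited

13

The displaced element is "which ticket" (word 2).
It is linked across 2 clause boundaries (that → that).
It functions as the direct object of "tested", so the gap sits immediately after word 13 ("tested").
Base order: The director had thought that Liam insisted that the journalist tested which ticket when this detective waited.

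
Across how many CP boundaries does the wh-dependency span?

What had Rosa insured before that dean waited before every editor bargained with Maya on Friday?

0

"what" originates inside the matrix clause — no clause boundary is crossed.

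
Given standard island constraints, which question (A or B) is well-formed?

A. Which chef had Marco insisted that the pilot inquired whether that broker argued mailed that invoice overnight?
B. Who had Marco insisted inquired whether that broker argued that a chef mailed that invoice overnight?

In A, the wh-phrase is extracted from inside a wh-island (introduced by "whether"), which blocks movement.
In B, the extraction path crosses only that-complement boundaries, which are transparent.
So B is grammatical.

B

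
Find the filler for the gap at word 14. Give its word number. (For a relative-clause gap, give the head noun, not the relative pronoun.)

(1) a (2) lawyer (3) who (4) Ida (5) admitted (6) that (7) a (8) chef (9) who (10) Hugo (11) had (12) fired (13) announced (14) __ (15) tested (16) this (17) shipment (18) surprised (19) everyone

The gap at 14 is the subject of "tested", inside a relative clause.
The relative pronoun is "who" (word 3); it is bound by the head noun immediately before it.
Its filler is the head noun "lawyer", at word 2.

2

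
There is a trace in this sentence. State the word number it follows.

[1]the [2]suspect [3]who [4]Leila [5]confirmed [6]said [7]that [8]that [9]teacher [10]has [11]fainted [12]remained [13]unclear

5

The displaced element is "the suspect" (word 2).
It is linked across 1 clause boundary (Ø).
It functions as the subject of "said", so the gap sits immediately after word 5 ("confirmed").
Base order: Leila confirmed the suspect said that that teacher has fainted.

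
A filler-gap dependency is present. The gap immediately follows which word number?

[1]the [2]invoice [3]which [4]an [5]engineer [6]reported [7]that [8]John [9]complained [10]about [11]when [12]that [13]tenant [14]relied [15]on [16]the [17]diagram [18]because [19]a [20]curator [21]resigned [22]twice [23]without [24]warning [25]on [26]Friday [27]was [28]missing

10

The displaced element is "the invoice" (word 2).
It is linked across 1 clause boundary (that).
It functions as the object of the preposition "about" of "complained", so the gap sits immediately after word 10 ("about").
Base order: An engineer reported that John complained about the invoice when that tenant relied on the diagram because a curator resigned twice without warning on Friday.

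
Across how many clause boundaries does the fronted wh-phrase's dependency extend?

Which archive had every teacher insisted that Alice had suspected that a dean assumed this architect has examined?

"which archive" is extracted from the object of "examined".
Boundaries crossed, outermost first: [that], [that], [Ø] — 3 in total.

3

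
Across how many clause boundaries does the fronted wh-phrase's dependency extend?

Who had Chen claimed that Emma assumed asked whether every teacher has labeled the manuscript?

"who" is extracted from the subject of "asked".
Boundaries crossed, outermost first: [that], [Ø] — 2 in total.

2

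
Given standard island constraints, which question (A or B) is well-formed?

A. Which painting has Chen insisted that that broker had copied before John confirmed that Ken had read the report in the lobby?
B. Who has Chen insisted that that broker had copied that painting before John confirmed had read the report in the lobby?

In B, the wh-phrase is extracted from inside an adjunct island (introduced by "before"), which blocks movement.
In A, the extraction path crosses only that-complement boundaries, which are transparent.
So A is grammatical.

A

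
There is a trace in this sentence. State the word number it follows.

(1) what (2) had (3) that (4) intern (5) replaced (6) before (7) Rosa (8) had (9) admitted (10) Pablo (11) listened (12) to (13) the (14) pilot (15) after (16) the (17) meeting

5

The displaced element is "what" (word 1).
It functions as the direct object of "replaced", so the gap sits immediately after word 5 ("replaced").
Base order: That intern had replaced what before Rosa had admitted Pablo listened to the pilot after the meeting.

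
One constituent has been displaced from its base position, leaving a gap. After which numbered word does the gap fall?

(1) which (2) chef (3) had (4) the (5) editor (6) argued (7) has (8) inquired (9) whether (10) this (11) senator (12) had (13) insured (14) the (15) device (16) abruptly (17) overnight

The displaced element is "which chef" (word 2).
It is linked across 1 clause boundary (Ø).
It functions as the subject of "inquired", so the gap sits immediately after word 6 ("argued").
Base order: The editor had argued that which chef has inquired whether this senator had insured the device abruptly overnight.

6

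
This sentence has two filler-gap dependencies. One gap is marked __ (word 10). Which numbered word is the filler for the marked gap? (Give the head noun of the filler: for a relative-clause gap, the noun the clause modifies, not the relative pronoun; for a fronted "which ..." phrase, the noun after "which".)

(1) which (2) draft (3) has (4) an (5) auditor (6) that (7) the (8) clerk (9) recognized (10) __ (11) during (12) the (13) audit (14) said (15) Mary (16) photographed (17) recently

The marked gap is inside the relative clause, the direct object of "recognized".
Its filler is the head noun "auditor" (via "that"), at word 5.
(The other dependency links word 2 to a gap after word 16.)

5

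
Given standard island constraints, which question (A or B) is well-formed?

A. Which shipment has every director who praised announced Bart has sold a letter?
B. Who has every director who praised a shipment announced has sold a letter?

B

In A, the wh-phrase is extracted from inside a complex-NP island (relative clause) (introduced by "who"), which blocks movement.
In B, the extraction path crosses only that-complement boundaries, which are transparent.
So B is grammatical.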